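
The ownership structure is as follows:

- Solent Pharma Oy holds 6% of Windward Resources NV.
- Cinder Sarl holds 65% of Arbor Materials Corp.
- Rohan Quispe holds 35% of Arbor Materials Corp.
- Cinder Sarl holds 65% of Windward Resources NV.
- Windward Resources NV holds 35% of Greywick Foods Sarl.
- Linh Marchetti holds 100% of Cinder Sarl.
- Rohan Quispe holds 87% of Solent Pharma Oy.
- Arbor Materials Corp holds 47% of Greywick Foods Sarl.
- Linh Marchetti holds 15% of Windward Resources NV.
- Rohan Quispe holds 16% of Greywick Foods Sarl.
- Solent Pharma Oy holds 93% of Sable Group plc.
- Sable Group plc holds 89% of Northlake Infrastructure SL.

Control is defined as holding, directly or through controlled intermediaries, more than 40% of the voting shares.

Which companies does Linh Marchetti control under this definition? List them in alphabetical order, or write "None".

Linh holds 100% of Cinder, so Linh controls Cinder.
Cinder holds 65% of Arbor, so Linh controls Arbor.
Cinder and Linh together hold 65% + 15% = 80% of Windward, so Linh controls Windward.
Windward and Arbor together hold 35% + 47% = 82% of Greywick, so Linh controls Greywick.
No other company's threshold is met.

Arbor Materials Corp, Cinder Sarl, Greywick Foods Sarl, Windward Resources NV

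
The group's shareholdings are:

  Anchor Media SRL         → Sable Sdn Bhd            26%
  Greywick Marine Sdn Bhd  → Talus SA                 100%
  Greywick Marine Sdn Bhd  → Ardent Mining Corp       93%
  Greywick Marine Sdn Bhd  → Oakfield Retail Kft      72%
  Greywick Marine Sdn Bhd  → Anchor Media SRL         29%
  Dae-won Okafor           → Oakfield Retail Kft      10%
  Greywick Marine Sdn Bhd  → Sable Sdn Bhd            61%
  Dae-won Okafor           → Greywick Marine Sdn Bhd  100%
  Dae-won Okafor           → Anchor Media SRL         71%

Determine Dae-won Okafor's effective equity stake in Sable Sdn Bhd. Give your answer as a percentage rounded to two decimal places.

Dae-won reaches Sable along 3 paths.
Via Greywick → Anchor: 100% × 29% × 26% = 7.54%.
Via Anchor: 71% × 26% = 18.46%.
Via Greywick: 100% × 61% = 61%.
Total: 7.54% + 18.46% + 61% = 87%.
Rounded: 87.00%.

87.00%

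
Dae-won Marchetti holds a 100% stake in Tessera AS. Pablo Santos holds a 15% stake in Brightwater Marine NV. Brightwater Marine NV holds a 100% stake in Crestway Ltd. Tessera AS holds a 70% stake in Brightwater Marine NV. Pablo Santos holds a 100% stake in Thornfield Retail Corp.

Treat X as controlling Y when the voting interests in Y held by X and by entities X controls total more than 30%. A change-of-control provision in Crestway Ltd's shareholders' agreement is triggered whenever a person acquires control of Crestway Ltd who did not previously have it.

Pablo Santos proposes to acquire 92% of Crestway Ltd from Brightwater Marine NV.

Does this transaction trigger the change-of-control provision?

The purchase adds only to Pablo's holdings (Brightwater's stake shrinks), so Pablo is the only person who could newly come to control Crestway.
Pablo holds 100% of Thornfield, so Pablo controls Thornfield.
Neither Pablo nor any entity Pablo controls holds any voting interest in Crestway.
So before the transaction, Pablo does not control Crestway.
After the purchase, Pablo holds 92% of Crestway directly, and Brightwater's stake falls to 8%.
Pablo holds 92% of Crestway, so Pablo controls Crestway.
Pablo did not control Crestway before and does after, so the clause is triggered.

Yes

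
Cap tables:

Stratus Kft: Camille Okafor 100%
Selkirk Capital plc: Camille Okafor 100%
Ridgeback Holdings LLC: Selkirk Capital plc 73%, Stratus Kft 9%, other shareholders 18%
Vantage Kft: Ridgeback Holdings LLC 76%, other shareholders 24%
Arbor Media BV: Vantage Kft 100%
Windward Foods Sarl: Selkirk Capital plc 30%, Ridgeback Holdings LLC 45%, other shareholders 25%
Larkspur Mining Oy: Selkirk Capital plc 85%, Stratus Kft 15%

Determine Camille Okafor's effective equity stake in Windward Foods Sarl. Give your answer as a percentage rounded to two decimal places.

Camille reaches Windward along 3 paths.
Via Selkirk: 100% × 30% = 30%.
Via Selkirk → Ridgeback: 100% × 73% × 45% = 32.85%.
Via Stratus → Ridgeback: 100% × 9% × 45% = 4.05%.
Total: 30% + 32.85% + 4.05% = 66.9%.
Rounded: 66.90%.

66.90%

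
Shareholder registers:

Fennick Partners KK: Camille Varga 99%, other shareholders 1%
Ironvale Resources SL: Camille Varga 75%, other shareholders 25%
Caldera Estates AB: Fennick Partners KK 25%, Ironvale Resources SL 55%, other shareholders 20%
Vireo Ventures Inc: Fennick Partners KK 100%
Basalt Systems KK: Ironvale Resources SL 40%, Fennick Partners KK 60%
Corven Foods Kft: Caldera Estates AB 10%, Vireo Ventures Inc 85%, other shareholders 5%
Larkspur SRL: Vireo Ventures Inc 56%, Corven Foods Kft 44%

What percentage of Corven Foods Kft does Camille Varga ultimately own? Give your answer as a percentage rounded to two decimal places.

90.75%

Camille reaches Corven along 3 paths.
Via Fennick → Caldera: 99% × 25% × 10% = 2.475%.
Via Ironvale → Caldera: 75% × 55% × 10% = 4.125%.
Via Fennick → Vireo: 99% × 100% × 85% = 84.15%.
Total: 2.475% + 4.125% + 84.15% = 90.75%.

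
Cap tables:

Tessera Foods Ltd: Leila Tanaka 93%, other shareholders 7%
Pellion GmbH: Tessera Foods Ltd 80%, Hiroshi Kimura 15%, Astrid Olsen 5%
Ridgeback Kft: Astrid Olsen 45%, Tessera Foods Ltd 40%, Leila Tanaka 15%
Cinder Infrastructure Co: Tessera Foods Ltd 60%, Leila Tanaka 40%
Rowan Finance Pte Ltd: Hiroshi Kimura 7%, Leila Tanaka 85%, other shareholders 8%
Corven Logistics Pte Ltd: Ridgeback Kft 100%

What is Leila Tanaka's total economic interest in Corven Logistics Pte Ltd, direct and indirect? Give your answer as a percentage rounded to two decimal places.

Leila reaches Corven along 2 paths.
Via Tessera → Ridgeback: 93% × 40% × 100% = 37.2%.
Via Ridgeback: 15% × 100% = 15%.
Total: 37.2% + 15% = 52.2%.
Rounded: 52.20%.

52.20%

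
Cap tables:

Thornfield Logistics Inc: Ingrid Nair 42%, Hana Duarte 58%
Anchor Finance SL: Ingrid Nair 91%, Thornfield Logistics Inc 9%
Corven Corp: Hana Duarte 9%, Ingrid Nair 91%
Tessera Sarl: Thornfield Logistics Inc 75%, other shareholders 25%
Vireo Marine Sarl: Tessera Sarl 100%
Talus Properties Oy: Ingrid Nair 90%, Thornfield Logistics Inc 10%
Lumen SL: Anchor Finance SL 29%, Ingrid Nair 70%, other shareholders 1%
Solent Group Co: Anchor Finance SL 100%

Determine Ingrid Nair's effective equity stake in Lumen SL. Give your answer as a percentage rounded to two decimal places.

97.49%

Ingrid reaches Lumen along 3 paths.
Via Anchor: 91% × 29% = 26.39%.
Via Thornfield → Anchor: 42% × 9% × 29% = 1.0962%.
Direct stake: 70% = 70%.
Total: 26.39% + 1.0962% + 70% = 97.4862%.
Rounded: 97.49%.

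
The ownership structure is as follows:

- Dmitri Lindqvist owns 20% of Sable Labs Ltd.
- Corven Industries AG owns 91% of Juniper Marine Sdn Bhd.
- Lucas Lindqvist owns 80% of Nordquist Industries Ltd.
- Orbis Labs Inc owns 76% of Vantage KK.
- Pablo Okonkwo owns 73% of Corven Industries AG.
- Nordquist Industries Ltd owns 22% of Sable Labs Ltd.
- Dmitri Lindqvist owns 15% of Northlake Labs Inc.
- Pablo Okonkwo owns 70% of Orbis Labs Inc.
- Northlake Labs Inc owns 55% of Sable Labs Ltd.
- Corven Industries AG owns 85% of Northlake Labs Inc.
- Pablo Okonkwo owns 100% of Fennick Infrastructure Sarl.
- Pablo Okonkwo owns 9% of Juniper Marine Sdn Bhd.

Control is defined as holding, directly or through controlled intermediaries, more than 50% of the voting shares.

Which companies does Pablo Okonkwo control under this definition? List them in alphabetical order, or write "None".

Pablo holds 73% of Corven, so Pablo controls Corven.
Pablo holds 100% of Fennick, so Pablo controls Fennick.
Pablo and Corven together hold 9% + 91% = 100% of Juniper, so Pablo controls Juniper.
Pablo holds 70% of Orbis, so Pablo controls Orbis.
Corven holds 85% of Northlake, so Pablo controls Northlake.
Orbis holds 76% of Vantage, so Pablo controls Vantage.
Northlake holds 55% of Sable, so Pablo controls Sable.
No other company's threshold is met.

Corven Industries AG, Fennick Infrastructure Sarl, Juniper Marine Sdn Bhd, Northlake Labs Inc, Orbis Labs Inc, Sable Labs Ltd, Vantage KK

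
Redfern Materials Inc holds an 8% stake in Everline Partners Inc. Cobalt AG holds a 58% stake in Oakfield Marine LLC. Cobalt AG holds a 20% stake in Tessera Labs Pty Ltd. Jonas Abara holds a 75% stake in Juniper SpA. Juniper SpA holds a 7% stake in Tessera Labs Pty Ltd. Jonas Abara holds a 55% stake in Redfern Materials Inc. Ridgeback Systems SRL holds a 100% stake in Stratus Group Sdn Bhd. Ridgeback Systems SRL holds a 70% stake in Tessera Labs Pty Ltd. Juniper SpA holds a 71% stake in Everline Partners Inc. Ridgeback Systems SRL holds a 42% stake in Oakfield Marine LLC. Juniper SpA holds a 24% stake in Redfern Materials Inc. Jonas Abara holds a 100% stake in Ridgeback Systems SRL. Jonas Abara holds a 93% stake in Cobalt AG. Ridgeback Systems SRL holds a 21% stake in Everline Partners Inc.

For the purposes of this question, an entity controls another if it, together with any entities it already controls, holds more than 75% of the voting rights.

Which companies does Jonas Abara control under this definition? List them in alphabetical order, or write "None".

Cobalt AG, Oakfield Marine LLC, Ridgeback Systems SRL, Stratus Group Sdn Bhd, Tessera Labs Pty Ltd

Jonas holds 93% of Cobalt, so Jonas controls Cobalt.
Jonas holds 100% of Ridgeback, so Jonas controls Ridgeback.
Ridgeback and Cobalt together hold 42% + 58% = 100% of Oakfield, so Jonas controls Oakfield.
Ridgeback holds 100% of Stratus, so Jonas controls Stratus.
Ridgeback and Cobalt together hold 70% + 20% = 90% of Tessera, so Jonas controls Tessera.
No other company's threshold is met.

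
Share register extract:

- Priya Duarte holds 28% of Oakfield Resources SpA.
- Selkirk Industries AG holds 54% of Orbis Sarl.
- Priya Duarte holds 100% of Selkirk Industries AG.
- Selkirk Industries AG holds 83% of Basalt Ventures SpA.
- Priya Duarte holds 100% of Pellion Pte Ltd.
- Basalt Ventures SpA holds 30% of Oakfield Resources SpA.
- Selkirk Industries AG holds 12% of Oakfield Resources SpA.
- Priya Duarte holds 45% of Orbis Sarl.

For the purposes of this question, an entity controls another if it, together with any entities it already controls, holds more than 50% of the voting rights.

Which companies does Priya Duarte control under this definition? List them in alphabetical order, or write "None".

Priya holds 100% of Selkirk, so Priya controls Selkirk.
Priya and Selkirk together hold 45% + 54% = 99% of Orbis, so Priya controls Orbis.
Selkirk holds 83% of Basalt, so Priya controls Basalt.
Priya holds 100% of Pellion, so Priya controls Pellion.
Selkirk and Priya and Basalt together hold 12% + 28% + 30% = 70% of Oakfield, so Priya controls Oakfield.

Basalt Ventures SpA, Oakfield Resources SpA, Orbis Sarl, Pellion Pte Ltd, Selkirk Industries AG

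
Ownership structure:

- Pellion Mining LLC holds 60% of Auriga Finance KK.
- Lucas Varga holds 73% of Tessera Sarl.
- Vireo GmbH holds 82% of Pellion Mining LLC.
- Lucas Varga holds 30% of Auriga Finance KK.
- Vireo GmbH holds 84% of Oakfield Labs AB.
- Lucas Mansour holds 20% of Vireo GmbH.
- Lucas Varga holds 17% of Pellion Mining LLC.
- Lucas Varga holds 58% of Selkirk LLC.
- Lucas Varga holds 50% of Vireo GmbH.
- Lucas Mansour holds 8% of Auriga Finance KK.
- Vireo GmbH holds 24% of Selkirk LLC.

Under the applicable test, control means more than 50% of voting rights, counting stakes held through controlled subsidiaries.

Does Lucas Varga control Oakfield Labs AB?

No

Lucas Varga holds 73% of Tessera, so Lucas Varga controls Tessera.
Lucas Varga holds 58% of Selkirk, so Lucas Varga controls Selkirk.
Neither Lucas Varga nor any entity Lucas Varga controls holds any voting interest in Oakfield.
So Lucas Varga does not control Oakfield.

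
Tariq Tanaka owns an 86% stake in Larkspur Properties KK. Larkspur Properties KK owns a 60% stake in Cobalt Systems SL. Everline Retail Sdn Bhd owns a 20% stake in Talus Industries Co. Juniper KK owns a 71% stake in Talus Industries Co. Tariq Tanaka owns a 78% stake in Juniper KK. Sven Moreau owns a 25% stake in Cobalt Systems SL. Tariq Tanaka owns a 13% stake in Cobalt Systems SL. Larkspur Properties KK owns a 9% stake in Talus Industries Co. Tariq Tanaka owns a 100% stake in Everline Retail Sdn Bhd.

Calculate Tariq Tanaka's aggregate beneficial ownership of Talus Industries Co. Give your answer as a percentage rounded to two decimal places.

Tariq reaches Talus along 3 paths.
Via Everline: 100% × 20% = 20%.
Via Juniper: 78% × 71% = 55.38%.
Via Larkspur: 86% × 9% = 7.74%.
Total: 20% + 55.38% + 7.74% = 83.12%.

83.12%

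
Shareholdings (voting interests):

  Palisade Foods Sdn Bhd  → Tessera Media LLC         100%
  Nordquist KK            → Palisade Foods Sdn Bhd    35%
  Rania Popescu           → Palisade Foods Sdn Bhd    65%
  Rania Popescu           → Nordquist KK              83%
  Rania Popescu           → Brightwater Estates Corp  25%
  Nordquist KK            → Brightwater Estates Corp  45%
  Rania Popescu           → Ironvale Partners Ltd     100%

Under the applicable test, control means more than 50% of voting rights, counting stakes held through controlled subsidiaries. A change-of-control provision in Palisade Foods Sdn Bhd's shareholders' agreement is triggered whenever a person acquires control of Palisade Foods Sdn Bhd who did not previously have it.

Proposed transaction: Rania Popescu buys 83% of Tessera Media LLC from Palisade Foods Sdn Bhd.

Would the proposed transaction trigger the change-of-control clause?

No

The purchase adds only to Rania's holdings (Palisade's stake shrinks), so Rania is the only person who could newly come to control Palisade.
Rania holds 83% of Nordquist, so Rania controls Nordquist.
Rania and Nordquist together hold 65% + 35% = 100% of Palisade, so Rania controls Palisade.
So Rania already controls Palisade before the transaction.
After the purchase, Rania holds 83% of Tessera directly, and Palisade's stake falls to 17%.
Rania controlled Palisade already, so this is not a new person acquiring control; every other person's position is unchanged or reduced.
No new person acquires control, so the clause is not triggered.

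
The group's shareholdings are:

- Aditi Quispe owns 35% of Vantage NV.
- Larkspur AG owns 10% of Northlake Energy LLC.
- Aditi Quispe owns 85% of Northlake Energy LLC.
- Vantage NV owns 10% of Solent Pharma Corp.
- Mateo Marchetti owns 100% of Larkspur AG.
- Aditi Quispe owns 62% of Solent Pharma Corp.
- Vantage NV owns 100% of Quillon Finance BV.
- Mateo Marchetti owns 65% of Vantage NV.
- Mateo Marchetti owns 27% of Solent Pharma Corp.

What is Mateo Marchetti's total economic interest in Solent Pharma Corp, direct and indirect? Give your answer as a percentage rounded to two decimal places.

33.50%

Mateo reaches Solent along 2 paths.
Via Vantage: 65% × 10% = 6.5%.
Direct stake: 27% = 27%.
Total: 6.5% + 27% = 33.5%.
Rounded: 33.50%.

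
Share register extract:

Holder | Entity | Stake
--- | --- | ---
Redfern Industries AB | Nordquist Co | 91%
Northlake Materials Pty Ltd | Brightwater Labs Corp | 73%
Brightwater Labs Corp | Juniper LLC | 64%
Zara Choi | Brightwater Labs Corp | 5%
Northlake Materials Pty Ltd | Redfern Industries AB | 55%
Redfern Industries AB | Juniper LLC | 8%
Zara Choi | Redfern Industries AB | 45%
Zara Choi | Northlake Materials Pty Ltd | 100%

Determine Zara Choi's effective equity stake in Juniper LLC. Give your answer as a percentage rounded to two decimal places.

Zara reaches Juniper along 4 paths.
Via Redfern: 45% × 8% = 3.6%.
Via Northlake → Redfern: 100% × 55% × 8% = 4.4%.
Via Northlake → Brightwater: 100% × 73% × 64% = 46.72%.
Via Brightwater: 5% × 64% = 3.2%.
Total: 3.6% + 4.4% + 46.72% + 3.2% = 57.92%.

57.92%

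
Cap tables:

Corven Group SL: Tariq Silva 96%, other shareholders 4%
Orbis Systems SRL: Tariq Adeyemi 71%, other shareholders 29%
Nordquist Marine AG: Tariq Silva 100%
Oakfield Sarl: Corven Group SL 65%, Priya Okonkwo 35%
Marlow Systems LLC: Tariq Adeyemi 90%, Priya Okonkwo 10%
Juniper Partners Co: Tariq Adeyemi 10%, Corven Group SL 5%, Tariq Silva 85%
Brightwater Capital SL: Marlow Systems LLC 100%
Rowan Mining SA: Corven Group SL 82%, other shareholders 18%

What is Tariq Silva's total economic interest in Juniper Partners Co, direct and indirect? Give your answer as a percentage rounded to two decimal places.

Tariq Silva reaches Juniper along 2 paths.
Via Corven: 96% × 5% = 4.8%.
Direct stake: 85% = 85%.
Total: 4.8% + 85% = 89.8%.
Rounded: 89.80%.

89.80%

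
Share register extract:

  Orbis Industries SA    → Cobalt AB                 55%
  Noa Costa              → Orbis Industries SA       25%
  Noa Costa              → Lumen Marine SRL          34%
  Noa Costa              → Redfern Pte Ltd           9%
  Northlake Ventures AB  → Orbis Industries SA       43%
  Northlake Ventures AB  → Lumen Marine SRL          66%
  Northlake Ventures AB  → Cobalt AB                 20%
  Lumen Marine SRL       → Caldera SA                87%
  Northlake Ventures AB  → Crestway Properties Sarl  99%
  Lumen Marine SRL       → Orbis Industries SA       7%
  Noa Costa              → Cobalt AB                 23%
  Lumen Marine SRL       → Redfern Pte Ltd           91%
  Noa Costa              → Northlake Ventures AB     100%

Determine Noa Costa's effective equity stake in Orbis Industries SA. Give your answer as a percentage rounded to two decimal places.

Noa reaches Orbis along 4 paths.
Via Northlake: 100% × 43% = 43%.
Via Northlake → Lumen: 100% × 66% × 7% = 4.62%.
Via Lumen: 34% × 7% = 2.38%.
Direct stake: 25% = 25%.
Total: 43% + 4.62% + 2.38% + 25% = 75%.
Rounded: 75.00%.

75.00%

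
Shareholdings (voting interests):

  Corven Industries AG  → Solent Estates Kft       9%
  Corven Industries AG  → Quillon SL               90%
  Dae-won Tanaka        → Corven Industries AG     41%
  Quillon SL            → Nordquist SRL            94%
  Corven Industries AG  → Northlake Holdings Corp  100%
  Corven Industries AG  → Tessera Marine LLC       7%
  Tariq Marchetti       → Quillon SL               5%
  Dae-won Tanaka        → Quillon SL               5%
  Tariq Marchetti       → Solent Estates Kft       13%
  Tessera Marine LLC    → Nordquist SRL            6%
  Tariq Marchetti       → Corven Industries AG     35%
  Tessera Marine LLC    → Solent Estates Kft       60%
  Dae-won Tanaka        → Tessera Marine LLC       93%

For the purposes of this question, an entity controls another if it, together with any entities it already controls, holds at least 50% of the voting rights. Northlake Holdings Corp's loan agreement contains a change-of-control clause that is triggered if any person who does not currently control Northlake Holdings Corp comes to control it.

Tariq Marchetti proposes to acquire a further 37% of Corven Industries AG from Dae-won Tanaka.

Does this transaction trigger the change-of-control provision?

Yes

The purchase adds only to Tariq's holdings (Dae-won's stake shrinks), so Tariq is the only person who could newly come to control Northlake.
Tariq's largest direct stake is 35% in Corven, which does not meet the threshold, so Tariq controls no company.
Neither Tariq nor any entity Tariq controls holds any voting interest in Northlake.
So before the transaction, Tariq does not control Northlake.
After the purchase, Tariq's direct stake in Corven rises to 35% + 37% = 72%, and Dae-won's stake falls to 4%.
Tariq holds 72% of Corven, so Tariq controls Corven.
Corven holds 100% of Northlake, so Tariq controls Northlake.
Tariq did not control Northlake before and does after, so the clause is triggered.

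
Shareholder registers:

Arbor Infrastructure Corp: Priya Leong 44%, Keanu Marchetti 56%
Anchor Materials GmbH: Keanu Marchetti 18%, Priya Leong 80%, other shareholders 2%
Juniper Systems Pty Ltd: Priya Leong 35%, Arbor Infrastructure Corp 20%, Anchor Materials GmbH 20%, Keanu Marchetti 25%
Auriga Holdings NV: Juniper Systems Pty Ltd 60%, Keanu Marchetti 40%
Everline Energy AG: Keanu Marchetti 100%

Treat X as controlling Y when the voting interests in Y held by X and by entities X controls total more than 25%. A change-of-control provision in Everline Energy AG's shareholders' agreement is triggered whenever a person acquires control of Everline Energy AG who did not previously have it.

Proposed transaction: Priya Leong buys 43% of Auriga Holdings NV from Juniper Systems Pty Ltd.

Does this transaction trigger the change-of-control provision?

No

The purchase adds only to Priya's holdings (Juniper's stake shrinks), so Priya is the only person who could newly come to control Everline.
Priya holds 44% of Arbor, so Priya controls Arbor.
Priya holds 80% of Anchor, so Priya controls Anchor.
Priya and Arbor and Anchor together hold 35% + 20% + 20% = 75% of Juniper, so Priya controls Juniper.
Juniper holds 60% of Auriga, so Priya controls Auriga.
Neither Priya nor any entity Priya controls holds any voting interest in Everline.
So before the transaction, Priya does not control Everline.
After the purchase, Priya holds 43% of Auriga directly, and Juniper's stake falls to 17%.
Juniper and Priya together hold 17% + 43% = 60% of Auriga, so Priya controls Auriga.
After the transaction, neither Priya nor any entity Priya controls holds a voting interest in Everline, so Priya still does not control it.
No new person acquires control, so the clause is not triggered.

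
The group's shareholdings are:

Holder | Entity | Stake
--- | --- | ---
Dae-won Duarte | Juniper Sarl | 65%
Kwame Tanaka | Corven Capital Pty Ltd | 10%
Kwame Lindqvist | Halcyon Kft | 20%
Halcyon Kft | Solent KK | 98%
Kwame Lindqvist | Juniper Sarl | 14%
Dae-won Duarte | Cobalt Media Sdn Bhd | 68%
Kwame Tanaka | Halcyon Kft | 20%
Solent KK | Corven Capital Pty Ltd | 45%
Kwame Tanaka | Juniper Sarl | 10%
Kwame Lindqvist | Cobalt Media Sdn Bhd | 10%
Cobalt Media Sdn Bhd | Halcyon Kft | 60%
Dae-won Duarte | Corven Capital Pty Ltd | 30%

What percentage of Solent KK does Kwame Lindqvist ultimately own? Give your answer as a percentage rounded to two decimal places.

Kwame Lindqvist reaches Solent along 2 paths.
Via Cobalt → Halcyon: 10% × 60% × 98% = 5.88%.
Via Halcyon: 20% × 98% = 19.6%.
Total: 5.88% + 19.6% = 25.48%.

25.48%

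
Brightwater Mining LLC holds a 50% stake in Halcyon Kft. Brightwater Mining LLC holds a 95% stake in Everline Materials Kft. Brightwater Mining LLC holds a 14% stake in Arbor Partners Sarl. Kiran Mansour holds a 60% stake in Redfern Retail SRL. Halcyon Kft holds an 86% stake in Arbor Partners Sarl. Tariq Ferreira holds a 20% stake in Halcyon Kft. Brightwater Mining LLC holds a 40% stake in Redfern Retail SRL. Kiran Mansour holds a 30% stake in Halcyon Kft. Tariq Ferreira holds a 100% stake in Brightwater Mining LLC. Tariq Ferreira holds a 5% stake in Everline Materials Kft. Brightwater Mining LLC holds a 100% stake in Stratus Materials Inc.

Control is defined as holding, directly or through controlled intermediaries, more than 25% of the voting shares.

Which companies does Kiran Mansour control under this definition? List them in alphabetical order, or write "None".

Kiran holds 60% of Redfern, so Kiran controls Redfern.
Kiran holds 30% of Halcyon, so Kiran controls Halcyon.
Halcyon holds 86% of Arbor, so Kiran controls Arbor.
No other company's threshold is met.

Arbor Partners Sarl, Halcyon Kft, Redfern Retail SRL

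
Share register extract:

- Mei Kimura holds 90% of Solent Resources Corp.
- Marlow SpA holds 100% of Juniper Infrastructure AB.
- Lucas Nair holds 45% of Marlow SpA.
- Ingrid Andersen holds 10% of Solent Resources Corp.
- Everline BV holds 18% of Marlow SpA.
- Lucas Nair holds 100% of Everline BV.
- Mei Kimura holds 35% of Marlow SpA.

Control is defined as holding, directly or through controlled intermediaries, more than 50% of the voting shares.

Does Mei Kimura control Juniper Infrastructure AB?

Mei holds 90% of Solent, so Mei controls Solent.
Neither Mei nor any entity Mei controls holds any voting interest in Juniper.
So Mei does not control Juniper.

No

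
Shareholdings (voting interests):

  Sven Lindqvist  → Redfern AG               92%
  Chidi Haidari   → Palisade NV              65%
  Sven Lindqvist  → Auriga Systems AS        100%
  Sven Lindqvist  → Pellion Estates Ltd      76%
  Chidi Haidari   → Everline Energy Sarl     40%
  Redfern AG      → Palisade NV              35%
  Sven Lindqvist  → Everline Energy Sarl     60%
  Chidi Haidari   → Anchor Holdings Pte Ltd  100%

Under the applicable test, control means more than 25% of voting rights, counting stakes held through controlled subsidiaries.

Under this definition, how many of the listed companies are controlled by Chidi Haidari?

Chidi holds 40% of Everline, so Chidi controls Everline.
Chidi holds 100% of Anchor, so Chidi controls Anchor.
Chidi holds 65% of Palisade, so Chidi controls Palisade.
No other company's threshold is met.
Chidi controls 3 companies.

3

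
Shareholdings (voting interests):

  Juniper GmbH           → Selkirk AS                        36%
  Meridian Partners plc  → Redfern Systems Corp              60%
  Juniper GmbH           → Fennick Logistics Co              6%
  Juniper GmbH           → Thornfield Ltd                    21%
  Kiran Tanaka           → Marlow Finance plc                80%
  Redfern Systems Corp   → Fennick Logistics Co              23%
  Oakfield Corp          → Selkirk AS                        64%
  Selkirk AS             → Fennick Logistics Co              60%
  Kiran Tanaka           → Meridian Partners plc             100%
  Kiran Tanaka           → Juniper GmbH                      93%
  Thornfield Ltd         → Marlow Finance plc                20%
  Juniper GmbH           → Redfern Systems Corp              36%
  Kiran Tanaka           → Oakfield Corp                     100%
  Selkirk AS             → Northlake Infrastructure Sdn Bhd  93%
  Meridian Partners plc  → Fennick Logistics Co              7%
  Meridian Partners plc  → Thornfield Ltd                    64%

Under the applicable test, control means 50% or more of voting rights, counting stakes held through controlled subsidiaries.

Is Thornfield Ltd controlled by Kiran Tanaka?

Yes

Kiran holds 93% of Juniper, so Kiran controls Juniper.
Kiran holds 100% of Meridian, so Kiran controls Meridian.
Juniper and Meridian together hold 21% + 64% = 85% of Thornfield, so Kiran controls Thornfield.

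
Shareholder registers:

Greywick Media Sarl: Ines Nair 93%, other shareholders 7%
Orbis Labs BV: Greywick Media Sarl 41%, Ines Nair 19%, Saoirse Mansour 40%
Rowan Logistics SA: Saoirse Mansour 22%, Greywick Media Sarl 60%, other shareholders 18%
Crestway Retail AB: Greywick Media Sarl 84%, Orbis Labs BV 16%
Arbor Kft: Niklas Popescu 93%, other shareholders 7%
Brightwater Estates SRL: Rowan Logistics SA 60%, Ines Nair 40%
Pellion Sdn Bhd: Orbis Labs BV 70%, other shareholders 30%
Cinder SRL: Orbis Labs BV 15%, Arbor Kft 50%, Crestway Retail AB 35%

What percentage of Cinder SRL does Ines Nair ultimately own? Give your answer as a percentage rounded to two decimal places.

39.11%

Ines reaches Cinder along 5 paths.
Via Greywick → Orbis: 93% × 41% × 15% = 5.7195%.
Via Orbis: 19% × 15% = 2.85%.
Via Greywick → Crestway: 93% × 84% × 35% = 27.342%.
Via Greywick → Orbis → Crestway: 93% × 41% × 16% × 35% = 2.13528%.
Via Orbis → Crestway: 19% × 16% × 35% = 1.064%.
Total: 5.7195% + 2.85% + 27.342% + 2.13528% + 1.064% = 39.11078%.
Rounded: 39.11%.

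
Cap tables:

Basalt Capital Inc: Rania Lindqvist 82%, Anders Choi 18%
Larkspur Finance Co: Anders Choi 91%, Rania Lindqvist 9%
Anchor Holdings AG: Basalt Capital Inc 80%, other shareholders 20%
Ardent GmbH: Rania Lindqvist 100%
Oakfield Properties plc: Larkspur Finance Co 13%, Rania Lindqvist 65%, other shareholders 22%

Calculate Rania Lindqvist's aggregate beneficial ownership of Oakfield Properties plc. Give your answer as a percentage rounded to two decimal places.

66.17%

Rania reaches Oakfield along 2 paths.
Via Larkspur: 9% × 13% = 1.17%.
Direct stake: 65% = 65%.
Total: 1.17% + 65% = 66.17%.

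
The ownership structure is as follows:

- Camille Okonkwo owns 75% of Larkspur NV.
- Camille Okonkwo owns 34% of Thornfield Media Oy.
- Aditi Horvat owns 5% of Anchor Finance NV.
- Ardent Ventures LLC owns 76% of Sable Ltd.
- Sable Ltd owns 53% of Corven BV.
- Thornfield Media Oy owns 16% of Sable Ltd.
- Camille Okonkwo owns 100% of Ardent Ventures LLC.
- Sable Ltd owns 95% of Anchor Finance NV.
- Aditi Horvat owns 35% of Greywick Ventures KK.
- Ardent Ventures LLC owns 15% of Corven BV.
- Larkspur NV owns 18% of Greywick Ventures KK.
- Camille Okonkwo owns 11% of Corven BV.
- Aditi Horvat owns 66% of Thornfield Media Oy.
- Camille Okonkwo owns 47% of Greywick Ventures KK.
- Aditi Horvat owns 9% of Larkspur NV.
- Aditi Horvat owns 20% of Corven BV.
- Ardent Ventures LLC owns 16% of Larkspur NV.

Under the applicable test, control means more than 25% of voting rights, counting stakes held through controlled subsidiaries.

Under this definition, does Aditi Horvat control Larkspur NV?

No

Aditi holds 66% of Thornfield, so Aditi controls Thornfield.
Aditi holds 35% of Greywick, so Aditi controls Greywick.
In Larkspur, Aditi's side holds only 9%, not > 25%.
So Aditi does not control Larkspur.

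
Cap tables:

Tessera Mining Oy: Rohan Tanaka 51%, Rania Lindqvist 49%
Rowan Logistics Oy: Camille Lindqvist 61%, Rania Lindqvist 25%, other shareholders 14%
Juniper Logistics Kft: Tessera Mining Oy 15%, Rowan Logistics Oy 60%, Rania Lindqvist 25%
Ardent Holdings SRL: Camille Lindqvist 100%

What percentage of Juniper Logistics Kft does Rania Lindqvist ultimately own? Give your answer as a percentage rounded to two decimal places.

47.35%

Rania reaches Juniper along 3 paths.
Via Tessera: 49% × 15% = 7.35%.
Via Rowan: 25% × 60% = 15%.
Direct stake: 25% = 25%.
Total: 7.35% + 15% + 25% = 47.35%.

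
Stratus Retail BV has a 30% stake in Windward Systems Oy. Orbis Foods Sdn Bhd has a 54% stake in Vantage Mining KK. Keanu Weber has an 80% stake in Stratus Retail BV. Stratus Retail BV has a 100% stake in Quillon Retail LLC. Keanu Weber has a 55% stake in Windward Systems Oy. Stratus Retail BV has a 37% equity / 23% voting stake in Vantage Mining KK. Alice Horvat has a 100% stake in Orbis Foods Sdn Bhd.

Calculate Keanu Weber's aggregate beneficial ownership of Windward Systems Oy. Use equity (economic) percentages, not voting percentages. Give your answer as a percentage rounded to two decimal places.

Keanu reaches Windward along 2 paths.
Direct stake: 55% = 55%.
Via Stratus: 80% × 30% = 24%.
Total: 55% + 24% = 79%.
Rounded: 79.00%.

79.00%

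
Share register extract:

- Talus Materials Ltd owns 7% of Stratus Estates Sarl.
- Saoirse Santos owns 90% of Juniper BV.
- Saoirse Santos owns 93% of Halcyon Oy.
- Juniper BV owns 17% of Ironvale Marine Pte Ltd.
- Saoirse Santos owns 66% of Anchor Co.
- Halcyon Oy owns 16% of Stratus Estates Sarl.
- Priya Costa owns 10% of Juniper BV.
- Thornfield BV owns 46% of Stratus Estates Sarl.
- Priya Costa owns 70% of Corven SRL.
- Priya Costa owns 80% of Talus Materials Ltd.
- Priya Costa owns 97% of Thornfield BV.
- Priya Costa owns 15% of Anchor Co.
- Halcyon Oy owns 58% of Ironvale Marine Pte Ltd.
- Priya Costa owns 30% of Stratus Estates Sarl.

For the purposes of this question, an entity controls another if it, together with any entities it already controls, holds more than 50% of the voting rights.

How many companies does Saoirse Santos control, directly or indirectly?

4

Saoirse holds 90% of Juniper, so Saoirse controls Juniper.
Saoirse holds 66% of Anchor, so Saoirse controls Anchor.
Saoirse holds 93% of Halcyon, so Saoirse controls Halcyon.
Juniper and Halcyon together hold 17% + 58% = 75% of Ironvale, so Saoirse controls Ironvale.
No other company's threshold is met.
Saoirse controls 4 companies.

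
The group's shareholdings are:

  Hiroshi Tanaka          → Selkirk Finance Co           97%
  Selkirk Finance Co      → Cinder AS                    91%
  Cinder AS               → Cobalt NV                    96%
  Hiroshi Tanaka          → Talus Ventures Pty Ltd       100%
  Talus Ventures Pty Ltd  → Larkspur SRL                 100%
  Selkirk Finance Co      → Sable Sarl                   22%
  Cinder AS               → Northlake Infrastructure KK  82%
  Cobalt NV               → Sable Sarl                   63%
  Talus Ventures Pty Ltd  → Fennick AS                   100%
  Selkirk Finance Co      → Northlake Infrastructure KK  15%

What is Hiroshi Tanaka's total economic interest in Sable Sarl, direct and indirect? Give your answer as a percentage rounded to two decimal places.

Hiroshi reaches Sable along 2 paths.
Via Selkirk → Cinder → Cobalt: 97% × 91% × 96% × 63% = 53.385696%.
Via Selkirk: 97% × 22% = 21.34%.
Total: 53.385696% + 21.34% = 74.725696%.
Rounded: 74.73%.

74.73%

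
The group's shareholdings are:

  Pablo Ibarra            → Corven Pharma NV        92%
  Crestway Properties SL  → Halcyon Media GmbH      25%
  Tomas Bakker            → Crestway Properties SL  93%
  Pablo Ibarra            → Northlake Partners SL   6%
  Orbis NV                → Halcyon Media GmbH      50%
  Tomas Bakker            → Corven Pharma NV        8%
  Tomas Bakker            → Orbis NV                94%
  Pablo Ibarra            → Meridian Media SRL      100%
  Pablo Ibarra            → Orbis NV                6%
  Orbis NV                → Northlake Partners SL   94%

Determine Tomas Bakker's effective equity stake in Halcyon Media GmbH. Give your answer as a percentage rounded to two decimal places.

70.25%

Tomas reaches Halcyon along 2 paths.
Via Orbis: 94% × 50% = 47%.
Via Crestway: 93% × 25% = 23.25%.
Total: 47% + 23.25% = 70.25%.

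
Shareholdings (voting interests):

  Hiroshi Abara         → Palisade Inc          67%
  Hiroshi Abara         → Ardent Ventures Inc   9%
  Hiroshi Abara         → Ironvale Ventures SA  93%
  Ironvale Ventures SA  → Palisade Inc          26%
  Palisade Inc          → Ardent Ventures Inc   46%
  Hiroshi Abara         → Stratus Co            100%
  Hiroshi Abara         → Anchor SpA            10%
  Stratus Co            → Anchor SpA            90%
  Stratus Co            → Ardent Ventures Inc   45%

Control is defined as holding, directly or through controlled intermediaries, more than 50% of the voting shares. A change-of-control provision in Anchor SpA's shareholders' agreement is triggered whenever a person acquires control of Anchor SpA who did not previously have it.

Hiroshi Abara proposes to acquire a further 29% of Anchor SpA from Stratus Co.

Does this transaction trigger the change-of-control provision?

The purchase adds only to Hiroshi's holdings (Stratus's stake shrinks), so Hiroshi is the only person who could newly come to control Anchor.
Hiroshi holds 100% of Stratus, so Hiroshi controls Stratus.
Stratus and Hiroshi together hold 90% + 10% = 100% of Anchor, so Hiroshi controls Anchor.
So Hiroshi already controls Anchor before the transaction.
After the purchase, Hiroshi's direct stake in Anchor rises to 10% + 29% = 39%, and Stratus's stake falls to 61%.
Hiroshi controlled Anchor already, so this is not a new person acquiring control; every other person's position is unchanged or reduced.
No new person acquires control, so the clause is not triggered.

No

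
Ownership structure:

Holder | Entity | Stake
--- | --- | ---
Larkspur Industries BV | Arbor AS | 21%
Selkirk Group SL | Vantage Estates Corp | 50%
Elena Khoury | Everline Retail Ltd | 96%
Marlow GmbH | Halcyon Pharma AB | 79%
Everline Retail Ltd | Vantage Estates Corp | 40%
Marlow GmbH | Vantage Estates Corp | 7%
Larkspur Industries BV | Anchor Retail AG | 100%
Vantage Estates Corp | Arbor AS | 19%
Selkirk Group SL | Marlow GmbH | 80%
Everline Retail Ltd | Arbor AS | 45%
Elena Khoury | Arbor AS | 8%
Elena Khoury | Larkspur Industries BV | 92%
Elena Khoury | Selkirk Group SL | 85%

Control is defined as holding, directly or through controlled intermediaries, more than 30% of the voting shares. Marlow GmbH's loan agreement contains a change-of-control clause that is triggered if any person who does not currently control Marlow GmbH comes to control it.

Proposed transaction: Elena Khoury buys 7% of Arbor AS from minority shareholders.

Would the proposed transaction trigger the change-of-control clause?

The purchase changes only Elena's holdings, so Elena is the only person who could newly come to control Marlow.
Elena holds 85% of Selkirk, so Elena controls Selkirk.
Selkirk holds 80% of Marlow, so Elena controls Marlow.
So Elena already controls Marlow before the transaction.
After the purchase, Elena's direct stake in Arbor rises to 8% + 7% = 15%.
Elena controlled Marlow already, so this is not a new person acquiring control; every other person's position is unchanged or reduced.
No new person acquires control, so the clause is not triggered.

No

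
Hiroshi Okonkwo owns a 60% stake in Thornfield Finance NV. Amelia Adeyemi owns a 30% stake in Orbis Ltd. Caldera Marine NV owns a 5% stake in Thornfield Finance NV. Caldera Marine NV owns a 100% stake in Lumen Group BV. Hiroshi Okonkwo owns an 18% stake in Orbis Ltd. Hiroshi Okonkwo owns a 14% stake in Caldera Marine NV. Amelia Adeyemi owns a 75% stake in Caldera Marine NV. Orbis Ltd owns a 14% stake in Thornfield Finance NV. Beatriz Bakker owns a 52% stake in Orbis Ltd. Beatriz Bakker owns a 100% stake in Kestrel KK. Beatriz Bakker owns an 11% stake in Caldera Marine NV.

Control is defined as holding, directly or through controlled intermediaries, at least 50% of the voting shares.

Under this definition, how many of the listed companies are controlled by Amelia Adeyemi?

2

Amelia holds 75% of Caldera, so Amelia controls Caldera.
Caldera holds 100% of Lumen, so Amelia controls Lumen.
No other company's threshold is met.
Amelia controls 2 companies.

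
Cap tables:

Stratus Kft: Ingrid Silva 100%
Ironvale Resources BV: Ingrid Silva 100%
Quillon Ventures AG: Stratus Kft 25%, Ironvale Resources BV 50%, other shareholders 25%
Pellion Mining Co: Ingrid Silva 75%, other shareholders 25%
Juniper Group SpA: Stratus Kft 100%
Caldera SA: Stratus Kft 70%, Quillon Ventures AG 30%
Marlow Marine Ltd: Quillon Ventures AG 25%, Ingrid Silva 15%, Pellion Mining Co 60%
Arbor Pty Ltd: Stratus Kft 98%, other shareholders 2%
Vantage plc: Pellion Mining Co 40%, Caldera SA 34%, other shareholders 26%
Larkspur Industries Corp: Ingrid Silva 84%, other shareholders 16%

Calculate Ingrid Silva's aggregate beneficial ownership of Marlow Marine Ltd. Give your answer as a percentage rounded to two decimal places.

78.75%

Ingrid reaches Marlow along 4 paths.
Via Stratus → Quillon: 100% × 25% × 25% = 6.25%.
Via Ironvale → Quillon: 100% × 50% × 25% = 12.5%.
Direct stake: 15% = 15%.
Via Pellion: 75% × 60% = 45%.
Total: 6.25% + 12.5% + 15% + 45% = 78.75%.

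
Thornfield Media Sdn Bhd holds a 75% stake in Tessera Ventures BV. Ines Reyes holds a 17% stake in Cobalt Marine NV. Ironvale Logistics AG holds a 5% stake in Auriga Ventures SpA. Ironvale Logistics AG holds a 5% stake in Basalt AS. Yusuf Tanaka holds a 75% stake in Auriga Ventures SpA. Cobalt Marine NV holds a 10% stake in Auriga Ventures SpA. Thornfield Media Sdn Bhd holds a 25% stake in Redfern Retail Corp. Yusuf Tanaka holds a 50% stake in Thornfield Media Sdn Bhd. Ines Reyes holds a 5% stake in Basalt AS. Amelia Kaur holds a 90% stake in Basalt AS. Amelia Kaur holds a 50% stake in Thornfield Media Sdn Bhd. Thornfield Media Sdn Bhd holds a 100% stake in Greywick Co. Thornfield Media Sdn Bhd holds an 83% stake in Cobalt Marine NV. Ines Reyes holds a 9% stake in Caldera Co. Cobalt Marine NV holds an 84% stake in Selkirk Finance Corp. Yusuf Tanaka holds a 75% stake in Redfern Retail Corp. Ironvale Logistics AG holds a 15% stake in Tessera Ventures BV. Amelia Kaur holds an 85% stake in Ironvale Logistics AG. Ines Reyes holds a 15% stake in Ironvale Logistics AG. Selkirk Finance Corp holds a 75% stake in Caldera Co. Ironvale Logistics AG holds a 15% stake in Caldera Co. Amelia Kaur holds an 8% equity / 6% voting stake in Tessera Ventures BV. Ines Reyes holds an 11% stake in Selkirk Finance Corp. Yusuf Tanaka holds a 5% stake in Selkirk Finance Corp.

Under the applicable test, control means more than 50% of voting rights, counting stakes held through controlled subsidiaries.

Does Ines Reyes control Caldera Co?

Ines's largest direct stake is 17% in Cobalt, which does not meet the threshold, so Ines controls no company.
In Caldera, Ines's side holds only 9%, not > 50%.
So Ines does not control Caldera.

No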